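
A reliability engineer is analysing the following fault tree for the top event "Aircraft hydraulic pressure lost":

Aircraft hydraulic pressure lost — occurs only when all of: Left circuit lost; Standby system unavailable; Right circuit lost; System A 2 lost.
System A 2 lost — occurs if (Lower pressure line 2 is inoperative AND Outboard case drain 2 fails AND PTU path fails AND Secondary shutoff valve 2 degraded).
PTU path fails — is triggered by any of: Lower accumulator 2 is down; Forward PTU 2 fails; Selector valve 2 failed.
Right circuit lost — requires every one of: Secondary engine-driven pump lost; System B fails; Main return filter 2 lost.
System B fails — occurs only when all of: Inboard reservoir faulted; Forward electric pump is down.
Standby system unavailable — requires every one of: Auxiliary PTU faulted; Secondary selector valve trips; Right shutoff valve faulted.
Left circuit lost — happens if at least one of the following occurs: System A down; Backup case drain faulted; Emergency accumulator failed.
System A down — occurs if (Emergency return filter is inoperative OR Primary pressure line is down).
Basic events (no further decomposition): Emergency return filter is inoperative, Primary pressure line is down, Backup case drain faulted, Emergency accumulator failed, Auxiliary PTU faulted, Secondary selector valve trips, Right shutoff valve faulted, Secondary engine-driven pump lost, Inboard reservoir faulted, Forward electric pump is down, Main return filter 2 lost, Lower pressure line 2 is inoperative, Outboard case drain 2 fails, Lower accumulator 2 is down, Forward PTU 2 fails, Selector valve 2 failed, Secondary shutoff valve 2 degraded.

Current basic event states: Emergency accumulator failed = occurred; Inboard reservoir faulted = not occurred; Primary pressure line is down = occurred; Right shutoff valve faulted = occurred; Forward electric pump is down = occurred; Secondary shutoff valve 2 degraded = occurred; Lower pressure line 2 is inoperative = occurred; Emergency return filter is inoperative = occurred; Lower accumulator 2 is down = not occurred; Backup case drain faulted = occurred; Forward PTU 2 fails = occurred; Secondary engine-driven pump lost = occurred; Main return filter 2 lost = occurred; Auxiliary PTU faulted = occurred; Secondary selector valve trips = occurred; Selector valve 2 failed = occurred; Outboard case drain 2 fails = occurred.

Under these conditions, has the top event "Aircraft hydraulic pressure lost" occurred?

No

System A down [OR]: Emergency return filter is inoperative=occurs, Primary pressure line is down=occurs → at least one input occurs → occurs.
Left circuit lost [OR]: System A down=occurs, Backup case drain faulted=occurs, Emergency accumulator failed=occurs → at least one input occurs → occurs.
Standby system unavailable [AND]: Auxiliary PTU faulted=occurs, Secondary selector valve trips=occurs, Right shutoff valve faulted=occurs → all inputs occur → occurs.
System B fails [AND]: Inboard reservoir faulted=not, Forward electric pump is down=occurs → not all inputs occur → does not occur.
Right circuit lost [AND]: Secondary engine-driven pump lost=occurs, System B fails=not, Main return filter 2 lost=occurs → not all inputs occur → does not occur.
PTU path fails [OR]: Lower accumulator 2 is down=not, Forward PTU 2 fails=occurs, Selector valve 2 failed=occurs → at least one input occurs → occurs.
System A 2 lost [AND]: Lower pressure line 2 is inoperative=occurs, Outboard case drain 2 fails=occurs, PTU path fails=occurs, Secondary shutoff valve 2 degraded=occurs → all inputs occur → occurs.
Aircraft hydraulic pressure lost [AND]: Left circuit lost=occurs, Standby system unavailable=occurs, Right circuit lost=not, System A 2 lost=occurs → not all inputs occur → does not occur.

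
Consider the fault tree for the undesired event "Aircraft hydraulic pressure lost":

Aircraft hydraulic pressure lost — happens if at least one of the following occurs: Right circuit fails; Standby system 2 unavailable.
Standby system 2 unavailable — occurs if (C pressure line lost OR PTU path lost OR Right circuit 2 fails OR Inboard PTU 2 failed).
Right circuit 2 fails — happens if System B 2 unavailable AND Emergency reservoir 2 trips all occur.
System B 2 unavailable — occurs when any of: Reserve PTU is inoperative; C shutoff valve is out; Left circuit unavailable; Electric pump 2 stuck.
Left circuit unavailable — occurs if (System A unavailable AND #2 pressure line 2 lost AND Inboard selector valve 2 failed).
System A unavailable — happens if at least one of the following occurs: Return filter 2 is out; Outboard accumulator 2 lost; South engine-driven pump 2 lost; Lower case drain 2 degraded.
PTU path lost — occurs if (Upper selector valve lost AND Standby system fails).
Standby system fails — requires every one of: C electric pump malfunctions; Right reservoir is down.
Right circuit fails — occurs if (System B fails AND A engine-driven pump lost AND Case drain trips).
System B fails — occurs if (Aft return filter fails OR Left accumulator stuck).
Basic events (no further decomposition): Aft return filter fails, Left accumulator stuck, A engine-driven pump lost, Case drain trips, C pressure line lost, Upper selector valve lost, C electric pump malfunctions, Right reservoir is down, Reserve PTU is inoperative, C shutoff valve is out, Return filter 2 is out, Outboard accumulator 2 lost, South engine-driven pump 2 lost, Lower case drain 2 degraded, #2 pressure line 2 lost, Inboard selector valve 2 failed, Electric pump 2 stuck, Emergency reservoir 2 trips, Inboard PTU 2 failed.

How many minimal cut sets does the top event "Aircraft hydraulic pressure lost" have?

12

System B fails [OR]: union of children's cut sets → 2 cut set(s).
Right circuit fails [AND]: one cut set from each child combined → 2 × 1 × 1 = 2 cut set(s).
Standby system fails [AND]: one cut set from each child combined → 1 × 1 = 1 cut set(s).
PTU path lost [AND]: one cut set from each child combined → 1 × 1 = 1 cut set(s).
System A unavailable [OR]: union of children's cut sets → 4 cut set(s).
Left circuit unavailable [AND]: one cut set from each child combined → 4 × 1 × 1 = 4 cut set(s).
System B 2 unavailable [OR]: union of children's cut sets → 7 cut set(s).
Right circuit 2 fails [AND]: one cut set from each child combined → 7 × 1 = 7 cut set(s).
Standby system 2 unavailable [OR]: union of children's cut sets → 10 cut set(s).
Aircraft hydraulic pressure lost [OR]: union of children's cut sets → 12 cut set(s).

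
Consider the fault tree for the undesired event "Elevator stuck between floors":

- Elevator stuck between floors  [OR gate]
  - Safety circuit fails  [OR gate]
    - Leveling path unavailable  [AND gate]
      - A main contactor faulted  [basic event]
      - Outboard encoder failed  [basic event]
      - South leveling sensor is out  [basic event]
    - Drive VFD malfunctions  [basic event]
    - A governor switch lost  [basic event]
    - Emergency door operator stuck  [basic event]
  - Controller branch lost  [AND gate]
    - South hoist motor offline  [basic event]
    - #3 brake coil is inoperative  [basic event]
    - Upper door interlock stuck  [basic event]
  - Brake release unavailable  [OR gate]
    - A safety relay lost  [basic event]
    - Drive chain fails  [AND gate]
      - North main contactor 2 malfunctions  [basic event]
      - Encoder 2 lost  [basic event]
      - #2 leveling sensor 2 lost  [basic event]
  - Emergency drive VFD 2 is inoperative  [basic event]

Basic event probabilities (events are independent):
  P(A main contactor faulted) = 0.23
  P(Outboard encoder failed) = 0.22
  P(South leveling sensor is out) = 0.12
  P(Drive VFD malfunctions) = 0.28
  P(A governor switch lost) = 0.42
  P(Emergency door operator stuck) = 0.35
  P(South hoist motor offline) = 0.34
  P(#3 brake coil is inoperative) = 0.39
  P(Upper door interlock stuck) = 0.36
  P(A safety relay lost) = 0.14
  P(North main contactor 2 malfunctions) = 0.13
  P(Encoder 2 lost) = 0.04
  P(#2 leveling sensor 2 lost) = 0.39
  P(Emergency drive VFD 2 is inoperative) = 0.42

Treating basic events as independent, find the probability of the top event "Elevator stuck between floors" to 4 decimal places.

P(Leveling path unavailable) [AND] = 0.23 × 0.22 × 0.12 = 0.006072
P(Safety circuit fails) [OR] = 1 − (1−0.006072) × (1−0.28) × (1−0.42) × (1−0.35) = 0.730208
P(Controller branch lost) [AND] = 0.34 × 0.39 × 0.36 = 0.047736
P(Drive chain fails) [AND] = 0.13 × 0.04 × 0.39 = 0.002028
P(Brake release unavailable) [OR] = 1 − (1−0.14) × (1−0.002028) = 0.141744
P(Elevator stuck between floors) [OR] = 1 − (1−0.730208) × (1−0.047736) × (1−0.141744) × (1−0.42) = 0.872112
Rounded to 4 decimal places: P(Elevator stuck between floors) ≈ 0.8721.

0.8721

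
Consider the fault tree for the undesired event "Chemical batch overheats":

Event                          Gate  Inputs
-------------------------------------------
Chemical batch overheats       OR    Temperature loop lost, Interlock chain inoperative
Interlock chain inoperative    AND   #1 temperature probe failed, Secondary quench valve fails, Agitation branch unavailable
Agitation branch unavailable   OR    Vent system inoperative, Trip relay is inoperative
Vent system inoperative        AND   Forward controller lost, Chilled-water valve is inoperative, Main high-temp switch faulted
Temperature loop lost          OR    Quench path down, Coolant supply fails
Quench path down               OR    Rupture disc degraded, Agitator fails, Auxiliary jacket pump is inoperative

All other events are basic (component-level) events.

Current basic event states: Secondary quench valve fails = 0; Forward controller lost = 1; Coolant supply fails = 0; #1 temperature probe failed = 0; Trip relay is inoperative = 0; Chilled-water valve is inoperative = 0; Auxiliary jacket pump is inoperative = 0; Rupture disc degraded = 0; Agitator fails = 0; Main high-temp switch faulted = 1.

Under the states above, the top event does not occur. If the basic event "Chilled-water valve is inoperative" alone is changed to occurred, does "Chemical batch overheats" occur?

No

Counterfactual: set "Chilled-water valve is inoperative" to occurred.
Quench path down [OR]: Rupture disc degraded=not, Agitator fails=not, Auxiliary jacket pump is inoperative=not → no input occurs → does not occur.
Temperature loop lost [OR]: Quench path down=not, Coolant supply fails=not → no input occurs → does not occur.
Vent system inoperative [AND]: Forward controller lost=occurs, Chilled-water valve is inoperative=occurs, Main high-temp switch faulted=occurs → all inputs occur → occurs.
Agitation branch unavailable [OR]: Vent system inoperative=occurs, Trip relay is inoperative=not → at least one input occurs → occurs.
Interlock chain inoperative [AND]: #1 temperature probe failed=not, Secondary quench valve fails=not, Agitation branch unavailable=occurs → not all inputs occur → does not occur.
Chemical batch overheats [OR]: Temperature loop lost=not, Interlock chain inoperative=not → no input occurs → does not occur.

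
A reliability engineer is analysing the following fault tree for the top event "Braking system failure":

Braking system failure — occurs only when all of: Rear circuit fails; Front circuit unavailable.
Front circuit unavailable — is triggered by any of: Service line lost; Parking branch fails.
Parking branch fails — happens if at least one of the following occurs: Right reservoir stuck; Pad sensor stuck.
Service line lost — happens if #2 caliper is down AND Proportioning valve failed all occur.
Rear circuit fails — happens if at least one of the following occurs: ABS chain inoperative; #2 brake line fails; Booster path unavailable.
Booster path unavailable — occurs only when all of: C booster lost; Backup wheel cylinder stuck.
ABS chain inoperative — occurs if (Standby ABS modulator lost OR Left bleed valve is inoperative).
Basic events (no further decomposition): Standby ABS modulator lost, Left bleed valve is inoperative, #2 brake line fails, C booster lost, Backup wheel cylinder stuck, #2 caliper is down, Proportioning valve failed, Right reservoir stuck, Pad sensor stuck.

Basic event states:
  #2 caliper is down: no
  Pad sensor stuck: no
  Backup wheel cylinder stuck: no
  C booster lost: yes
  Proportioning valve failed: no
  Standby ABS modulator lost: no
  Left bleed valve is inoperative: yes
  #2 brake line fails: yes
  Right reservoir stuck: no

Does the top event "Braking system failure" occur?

No

ABS chain inoperative [OR]: Standby ABS modulator lost=not, Left bleed valve is inoperative=occurs → at least one input occurs → occurs.
Booster path unavailable [AND]: C booster lost=occurs, Backup wheel cylinder stuck=not → not all inputs occur → does not occur.
Rear circuit fails [OR]: ABS chain inoperative=occurs, #2 brake line fails=occurs, Booster path unavailable=not → at least one input occurs → occurs.
Service line lost [AND]: #2 caliper is down=not, Proportioning valve failed=not → not all inputs occur → does not occur.
Parking branch fails [OR]: Right reservoir stuck=not, Pad sensor stuck=not → no input occurs → does not occur.
Front circuit unavailable [OR]: Service line lost=not, Parking branch fails=not → no input occurs → does not occur.
Braking system failure [AND]: Rear circuit fails=occurs, Front circuit unavailable=not → not all inputs occur → does not occur.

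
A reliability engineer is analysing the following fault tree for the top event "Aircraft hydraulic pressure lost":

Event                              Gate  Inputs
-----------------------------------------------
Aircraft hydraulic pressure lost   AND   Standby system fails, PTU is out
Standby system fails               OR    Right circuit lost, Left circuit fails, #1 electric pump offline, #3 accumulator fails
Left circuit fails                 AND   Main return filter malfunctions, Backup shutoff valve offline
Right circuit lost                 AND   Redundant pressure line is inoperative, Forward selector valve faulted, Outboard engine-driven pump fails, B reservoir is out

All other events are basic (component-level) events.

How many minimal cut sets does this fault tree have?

Right circuit lost [AND]: one cut set from each child combined → 1 × 1 × 1 × 1 = 1 cut set(s).
Left circuit fails [AND]: one cut set from each child combined → 1 × 1 = 1 cut set(s).
Standby system fails [OR]: union of children's cut sets → 4 cut set(s).
Aircraft hydraulic pressure lost [AND]: one cut set from each child combined → 4 × 1 = 4 cut set(s).
Minimal cut sets: {B reservoir is out, Forward selector valve faulted, Outboard engine-driven pump fails, PTU is out, Redundant pressure line is inoperative}; {Backup shutoff valve offline, Main return filter malfunctions, PTU is out}; {#1 electric pump offline, PTU is out}; {#3 accumulator fails, PTU is out}.

4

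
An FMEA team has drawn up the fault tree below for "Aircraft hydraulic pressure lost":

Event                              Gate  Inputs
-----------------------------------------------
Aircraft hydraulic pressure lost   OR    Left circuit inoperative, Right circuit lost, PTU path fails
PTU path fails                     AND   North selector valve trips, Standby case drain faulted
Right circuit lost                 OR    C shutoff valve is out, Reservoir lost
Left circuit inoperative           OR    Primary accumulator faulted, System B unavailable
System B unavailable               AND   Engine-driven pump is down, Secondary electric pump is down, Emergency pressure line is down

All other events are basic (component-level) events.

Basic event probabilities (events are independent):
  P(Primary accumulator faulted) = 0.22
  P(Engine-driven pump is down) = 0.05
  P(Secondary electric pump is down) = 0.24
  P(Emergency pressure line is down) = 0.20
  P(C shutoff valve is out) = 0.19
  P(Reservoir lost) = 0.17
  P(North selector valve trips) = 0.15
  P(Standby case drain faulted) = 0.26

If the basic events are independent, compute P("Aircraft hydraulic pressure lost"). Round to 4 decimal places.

0.4973

P(System B unavailable) [AND] = 0.05 × 0.24 × 0.20 = 0.002400
P(Left circuit inoperative) [OR] = 1 − (1−0.22) × (1−0.002400) = 0.221872
P(Right circuit lost) [OR] = 1 − (1−0.19) × (1−0.17) = 0.327700
P(PTU path fails) [AND] = 0.15 × 0.26 = 0.039000
P(Aircraft hydraulic pressure lost) [OR] = 1 − (1−0.221872) × (1−0.327700) × (1−0.039000) = 0.497267
Rounded to 4 decimal places: P(Aircraft hydraulic pressure lost) ≈ 0.4973.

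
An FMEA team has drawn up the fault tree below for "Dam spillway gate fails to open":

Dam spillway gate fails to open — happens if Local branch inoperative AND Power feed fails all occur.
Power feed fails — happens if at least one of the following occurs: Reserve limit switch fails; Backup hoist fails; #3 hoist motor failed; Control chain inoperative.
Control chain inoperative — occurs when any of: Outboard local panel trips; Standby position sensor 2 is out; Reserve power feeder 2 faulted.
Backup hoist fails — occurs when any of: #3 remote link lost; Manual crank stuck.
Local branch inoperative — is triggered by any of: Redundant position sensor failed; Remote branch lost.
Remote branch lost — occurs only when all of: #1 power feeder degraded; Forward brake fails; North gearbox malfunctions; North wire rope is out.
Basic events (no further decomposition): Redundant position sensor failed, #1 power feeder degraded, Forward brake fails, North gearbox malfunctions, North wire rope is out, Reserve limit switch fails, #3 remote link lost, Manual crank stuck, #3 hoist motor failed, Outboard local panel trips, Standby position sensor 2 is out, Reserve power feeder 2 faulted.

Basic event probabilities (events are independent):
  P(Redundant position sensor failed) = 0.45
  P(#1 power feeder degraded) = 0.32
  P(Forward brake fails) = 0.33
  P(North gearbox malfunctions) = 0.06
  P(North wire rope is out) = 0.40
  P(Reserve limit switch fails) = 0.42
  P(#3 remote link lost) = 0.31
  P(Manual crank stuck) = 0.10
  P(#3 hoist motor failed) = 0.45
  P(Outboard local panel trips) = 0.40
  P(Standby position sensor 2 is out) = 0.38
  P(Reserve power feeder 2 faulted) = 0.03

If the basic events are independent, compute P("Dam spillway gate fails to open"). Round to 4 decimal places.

0.4191

P(Remote branch lost) [AND] = 0.32 × 0.33 × 0.06 × 0.40 = 0.002534
P(Local branch inoperative) [OR] = 1 − (1−0.45) × (1−0.002534) = 0.451394
P(Backup hoist fails) [OR] = 1 − (1−0.31) × (1−0.10) = 0.379000
P(Control chain inoperative) [OR] = 1 − (1−0.40) × (1−0.38) × (1−0.03) = 0.639160
P(Power feed fails) [OR] = 1 − (1−0.42) × (1−0.379000) × (1−0.45) × (1−0.639160) = 0.928518
P(Dam spillway gate fails to open) [AND] = 0.451394 × 0.928518 = 0.419127
Rounded to 4 decimal places: P(Dam spillway gate fails to open) ≈ 0.4191.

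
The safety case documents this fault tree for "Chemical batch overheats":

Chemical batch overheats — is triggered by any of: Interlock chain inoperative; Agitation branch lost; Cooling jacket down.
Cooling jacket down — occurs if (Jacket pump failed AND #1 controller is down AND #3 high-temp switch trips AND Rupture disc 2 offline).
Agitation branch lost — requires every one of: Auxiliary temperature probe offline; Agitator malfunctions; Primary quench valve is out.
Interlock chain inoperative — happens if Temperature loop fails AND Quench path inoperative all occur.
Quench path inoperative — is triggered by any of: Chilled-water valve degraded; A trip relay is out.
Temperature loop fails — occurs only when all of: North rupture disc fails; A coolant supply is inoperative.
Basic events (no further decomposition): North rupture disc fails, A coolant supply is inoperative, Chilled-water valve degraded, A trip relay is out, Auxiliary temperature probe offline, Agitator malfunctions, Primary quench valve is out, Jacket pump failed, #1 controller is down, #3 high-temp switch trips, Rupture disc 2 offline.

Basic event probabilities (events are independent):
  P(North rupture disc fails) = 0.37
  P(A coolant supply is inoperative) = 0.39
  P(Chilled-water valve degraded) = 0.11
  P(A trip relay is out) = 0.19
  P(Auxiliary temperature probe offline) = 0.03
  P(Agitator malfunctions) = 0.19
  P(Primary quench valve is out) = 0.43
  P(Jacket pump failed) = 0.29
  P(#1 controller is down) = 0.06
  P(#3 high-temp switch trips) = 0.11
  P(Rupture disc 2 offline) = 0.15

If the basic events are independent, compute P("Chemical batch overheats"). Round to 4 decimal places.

P(Temperature loop fails) [AND] = 0.37 × 0.39 = 0.144300
P(Quench path inoperative) [OR] = 1 − (1−0.11) × (1−0.19) = 0.279100
P(Interlock chain inoperative) [AND] = 0.144300 × 0.279100 = 0.040274
P(Agitation branch lost) [AND] = 0.03 × 0.19 × 0.43 = 0.002451
P(Cooling jacket down) [AND] = 0.29 × 0.06 × 0.11 × 0.15 = 0.000287
P(Chemical batch overheats) [OR] = 1 − (1−0.040274) × (1−0.002451) × (1−0.000287) = 0.042901
Rounded to 4 decimal places: P(Chemical batch overheats) ≈ 0.0429.

0.0429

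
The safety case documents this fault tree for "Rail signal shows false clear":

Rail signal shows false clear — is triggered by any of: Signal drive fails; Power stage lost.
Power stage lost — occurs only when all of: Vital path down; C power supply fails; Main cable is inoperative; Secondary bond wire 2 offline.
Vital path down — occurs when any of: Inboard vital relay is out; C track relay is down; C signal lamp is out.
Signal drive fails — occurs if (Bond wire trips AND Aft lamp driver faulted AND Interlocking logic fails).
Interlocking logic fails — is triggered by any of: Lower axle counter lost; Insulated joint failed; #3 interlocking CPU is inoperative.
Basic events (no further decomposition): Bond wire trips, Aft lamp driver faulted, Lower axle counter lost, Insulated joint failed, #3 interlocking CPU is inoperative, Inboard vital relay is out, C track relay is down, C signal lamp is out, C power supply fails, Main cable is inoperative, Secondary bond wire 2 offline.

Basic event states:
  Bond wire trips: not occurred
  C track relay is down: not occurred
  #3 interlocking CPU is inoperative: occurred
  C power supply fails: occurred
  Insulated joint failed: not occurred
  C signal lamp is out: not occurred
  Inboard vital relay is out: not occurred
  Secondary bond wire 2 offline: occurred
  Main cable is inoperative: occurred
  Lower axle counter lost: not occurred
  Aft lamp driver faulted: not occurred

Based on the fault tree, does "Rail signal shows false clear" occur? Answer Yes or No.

Interlocking logic fails [OR]: Lower axle counter lost=not, Insulated joint failed=not, #3 interlocking CPU is inoperative=occurs → at least one input occurs → occurs.
Signal drive fails [AND]: Bond wire trips=not, Aft lamp driver faulted=not, Interlocking logic fails=occurs → not all inputs occur → does not occur.
Vital path down [OR]: Inboard vital relay is out=not, C track relay is down=not, C signal lamp is out=not → no input occurs → does not occur.
Power stage lost [AND]: Vital path down=not, C power supply fails=occurs, Main cable is inoperative=occurs, Secondary bond wire 2 offline=occurs → not all inputs occur → does not occur.
Rail signal shows false clear [OR]: Signal drive fails=not, Power stage lost=not → no input occurs → does not occur.

No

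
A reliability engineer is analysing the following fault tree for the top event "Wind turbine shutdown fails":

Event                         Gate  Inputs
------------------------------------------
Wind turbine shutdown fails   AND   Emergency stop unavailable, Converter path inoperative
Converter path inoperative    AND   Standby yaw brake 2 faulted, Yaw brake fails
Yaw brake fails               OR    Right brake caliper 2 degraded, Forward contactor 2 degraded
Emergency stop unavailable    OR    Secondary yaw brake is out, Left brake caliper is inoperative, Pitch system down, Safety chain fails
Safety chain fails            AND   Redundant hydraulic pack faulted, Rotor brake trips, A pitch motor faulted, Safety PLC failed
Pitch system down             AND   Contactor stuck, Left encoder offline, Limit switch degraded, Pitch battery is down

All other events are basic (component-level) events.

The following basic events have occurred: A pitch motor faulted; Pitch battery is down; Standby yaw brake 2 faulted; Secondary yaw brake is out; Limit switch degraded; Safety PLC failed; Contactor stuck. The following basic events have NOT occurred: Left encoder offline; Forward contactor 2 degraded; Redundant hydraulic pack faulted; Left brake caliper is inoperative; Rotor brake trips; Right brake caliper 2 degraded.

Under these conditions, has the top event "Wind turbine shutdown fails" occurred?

Pitch system down [AND]: Contactor stuck=occurs, Left encoder offline=not, Limit switch degraded=occurs, Pitch battery is down=occurs → not all inputs occur → does not occur.
Safety chain fails [AND]: Redundant hydraulic pack faulted=not, Rotor brake trips=not, A pitch motor faulted=occurs, Safety PLC failed=occurs → not all inputs occur → does not occur.
Emergency stop unavailable [OR]: Secondary yaw brake is out=occurs, Left brake caliper is inoperative=not, Pitch system down=not, Safety chain fails=not → at least one input occurs → occurs.
Yaw brake fails [OR]: Right brake caliper 2 degraded=not, Forward contactor 2 degraded=not → no input occurs → does not occur.
Converter path inoperative [AND]: Standby yaw brake 2 faulted=occurs, Yaw brake fails=not → not all inputs occur → does not occur.
Wind turbine shutdown fails [AND]: Emergency stop unavailable=occurs, Converter path inoperative=not → not all inputs occur → does not occur.

No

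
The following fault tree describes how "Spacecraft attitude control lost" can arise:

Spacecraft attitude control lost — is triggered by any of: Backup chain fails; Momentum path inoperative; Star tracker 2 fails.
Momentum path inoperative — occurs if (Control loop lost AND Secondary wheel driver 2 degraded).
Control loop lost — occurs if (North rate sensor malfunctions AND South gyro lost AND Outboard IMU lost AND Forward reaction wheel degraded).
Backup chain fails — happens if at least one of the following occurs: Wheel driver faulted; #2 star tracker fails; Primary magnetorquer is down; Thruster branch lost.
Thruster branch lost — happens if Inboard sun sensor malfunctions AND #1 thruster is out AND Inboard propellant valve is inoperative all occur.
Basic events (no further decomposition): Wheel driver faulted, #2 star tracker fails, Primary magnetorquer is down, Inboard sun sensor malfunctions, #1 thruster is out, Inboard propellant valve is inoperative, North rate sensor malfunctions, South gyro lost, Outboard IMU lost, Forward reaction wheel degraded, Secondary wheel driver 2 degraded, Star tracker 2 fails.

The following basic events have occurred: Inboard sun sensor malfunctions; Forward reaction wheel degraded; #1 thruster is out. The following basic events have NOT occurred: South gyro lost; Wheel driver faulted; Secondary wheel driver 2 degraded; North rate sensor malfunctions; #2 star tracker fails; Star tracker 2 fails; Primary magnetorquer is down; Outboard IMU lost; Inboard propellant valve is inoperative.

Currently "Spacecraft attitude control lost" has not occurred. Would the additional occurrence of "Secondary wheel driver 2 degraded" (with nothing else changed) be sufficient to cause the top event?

No

Counterfactual: set "Secondary wheel driver 2 degraded" to occurred.
Thruster branch lost [AND]: Inboard sun sensor malfunctions=occurs, #1 thruster is out=occurs, Inboard propellant valve is inoperative=not → not all inputs occur → does not occur.
Backup chain fails [OR]: Wheel driver faulted=not, #2 star tracker fails=not, Primary magnetorquer is down=not, Thruster branch lost=not → no input occurs → does not occur.
Control loop lost [AND]: North rate sensor malfunctions=not, South gyro lost=not, Outboard IMU lost=not, Forward reaction wheel degraded=occurs → not all inputs occur → does not occur.
Momentum path inoperative [AND]: Control loop lost=not, Secondary wheel driver 2 degraded=occurs → not all inputs occur → does not occur.
Spacecraft attitude control lost [OR]: Backup chain fails=not, Momentum path inoperative=not, Star tracker 2 fails=not → no input occurs → does not occur.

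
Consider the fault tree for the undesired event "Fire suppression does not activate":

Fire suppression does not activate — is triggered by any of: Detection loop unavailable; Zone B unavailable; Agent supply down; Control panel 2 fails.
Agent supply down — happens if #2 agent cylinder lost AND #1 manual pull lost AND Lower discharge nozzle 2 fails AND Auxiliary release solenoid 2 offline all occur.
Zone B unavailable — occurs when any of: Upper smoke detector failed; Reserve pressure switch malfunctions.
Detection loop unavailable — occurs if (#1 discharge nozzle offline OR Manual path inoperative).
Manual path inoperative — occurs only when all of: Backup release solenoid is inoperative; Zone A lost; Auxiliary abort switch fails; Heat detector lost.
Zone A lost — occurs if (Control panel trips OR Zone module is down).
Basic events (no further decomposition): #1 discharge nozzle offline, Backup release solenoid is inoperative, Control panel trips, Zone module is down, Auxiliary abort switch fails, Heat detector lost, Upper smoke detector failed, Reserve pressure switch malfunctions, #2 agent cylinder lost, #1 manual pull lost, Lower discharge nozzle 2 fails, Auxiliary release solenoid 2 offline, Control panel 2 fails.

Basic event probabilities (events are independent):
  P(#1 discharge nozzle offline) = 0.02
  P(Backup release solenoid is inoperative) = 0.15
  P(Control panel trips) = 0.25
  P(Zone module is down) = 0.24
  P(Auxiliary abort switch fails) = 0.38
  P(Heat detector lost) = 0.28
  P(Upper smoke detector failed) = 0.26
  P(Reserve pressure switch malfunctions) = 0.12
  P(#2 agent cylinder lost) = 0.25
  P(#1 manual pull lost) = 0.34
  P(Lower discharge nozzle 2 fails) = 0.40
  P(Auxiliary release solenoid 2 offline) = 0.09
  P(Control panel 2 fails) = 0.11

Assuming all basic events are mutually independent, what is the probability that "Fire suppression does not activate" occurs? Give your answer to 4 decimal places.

0.4376

P(Zone A lost) [OR] = 1 − (1−0.25) × (1−0.24) = 0.430000
P(Manual path inoperative) [AND] = 0.15 × 0.430000 × 0.38 × 0.28 = 0.006863
P(Detection loop unavailable) [OR] = 1 − (1−0.02) × (1−0.006863) = 0.026726
P(Zone B unavailable) [OR] = 1 − (1−0.26) × (1−0.12) = 0.348800
P(Agent supply down) [AND] = 0.25 × 0.34 × 0.40 × 0.09 = 0.003060
P(Fire suppression does not activate) [OR] = 1 − (1−0.026726) × (1−0.348800) × (1−0.003060) × (1−0.11) = 0.437648
Rounded to 4 decimal places: P(Fire suppression does not activate) ≈ 0.4376.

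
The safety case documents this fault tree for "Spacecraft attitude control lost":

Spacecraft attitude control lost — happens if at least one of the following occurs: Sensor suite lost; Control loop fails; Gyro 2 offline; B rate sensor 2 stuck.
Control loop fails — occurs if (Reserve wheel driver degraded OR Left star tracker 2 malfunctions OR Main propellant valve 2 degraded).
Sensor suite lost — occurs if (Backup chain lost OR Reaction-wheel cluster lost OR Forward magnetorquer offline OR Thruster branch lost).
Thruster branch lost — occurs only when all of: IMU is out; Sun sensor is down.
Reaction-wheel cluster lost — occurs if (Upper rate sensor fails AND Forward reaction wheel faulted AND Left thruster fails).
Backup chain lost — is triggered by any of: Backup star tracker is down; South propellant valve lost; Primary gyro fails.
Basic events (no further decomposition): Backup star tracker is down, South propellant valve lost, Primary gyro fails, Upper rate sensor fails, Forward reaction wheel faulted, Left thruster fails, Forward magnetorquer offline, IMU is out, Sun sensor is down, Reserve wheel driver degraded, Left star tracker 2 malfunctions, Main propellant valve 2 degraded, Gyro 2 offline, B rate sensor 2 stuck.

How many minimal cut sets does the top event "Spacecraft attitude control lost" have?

11

Backup chain lost [OR]: union of children's cut sets → 3 cut set(s).
Reaction-wheel cluster lost [AND]: one cut set from each child combined → 1 × 1 × 1 = 1 cut set(s).
Thruster branch lost [AND]: one cut set from each child combined → 1 × 1 = 1 cut set(s).
Sensor suite lost [OR]: union of children's cut sets → 6 cut set(s).
Control loop fails [OR]: union of children's cut sets → 3 cut set(s).
Spacecraft attitude control lost [OR]: union of children's cut sets → 11 cut set(s).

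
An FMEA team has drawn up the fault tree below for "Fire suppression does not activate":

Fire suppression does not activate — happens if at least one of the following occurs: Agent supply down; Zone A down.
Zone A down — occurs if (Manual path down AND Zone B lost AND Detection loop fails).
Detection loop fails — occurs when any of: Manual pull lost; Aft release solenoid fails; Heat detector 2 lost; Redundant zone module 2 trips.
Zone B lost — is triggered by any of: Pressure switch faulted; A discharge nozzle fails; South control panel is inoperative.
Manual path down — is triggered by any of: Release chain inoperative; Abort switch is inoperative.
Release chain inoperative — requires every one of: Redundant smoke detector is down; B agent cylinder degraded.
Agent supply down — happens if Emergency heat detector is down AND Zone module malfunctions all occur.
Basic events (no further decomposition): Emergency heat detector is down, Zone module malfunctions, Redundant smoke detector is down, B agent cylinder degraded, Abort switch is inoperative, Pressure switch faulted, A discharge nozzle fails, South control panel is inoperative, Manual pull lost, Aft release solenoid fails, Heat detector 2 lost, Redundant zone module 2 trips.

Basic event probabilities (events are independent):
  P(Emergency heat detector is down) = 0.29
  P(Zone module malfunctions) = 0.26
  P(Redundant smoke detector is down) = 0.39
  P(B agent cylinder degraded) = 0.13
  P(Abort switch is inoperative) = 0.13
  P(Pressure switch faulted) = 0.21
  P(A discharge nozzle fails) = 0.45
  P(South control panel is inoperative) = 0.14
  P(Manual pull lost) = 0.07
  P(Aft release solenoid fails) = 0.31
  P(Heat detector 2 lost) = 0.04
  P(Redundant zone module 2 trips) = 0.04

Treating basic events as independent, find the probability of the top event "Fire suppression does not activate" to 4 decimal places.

0.1166

P(Agent supply down) [AND] = 0.29 × 0.26 = 0.075400
P(Release chain inoperative) [AND] = 0.39 × 0.13 = 0.050700
P(Manual path down) [OR] = 1 − (1−0.050700) × (1−0.13) = 0.174109
P(Zone B lost) [OR] = 1 − (1−0.21) × (1−0.45) × (1−0.14) = 0.626330
P(Detection loop fails) [OR] = 1 − (1−0.07) × (1−0.31) × (1−0.04) × (1−0.04) = 0.408609
P(Zone A down) [AND] = 0.174109 × 0.626330 × 0.408609 = 0.044559
P(Fire suppression does not activate) [OR] = 1 − (1−0.075400) × (1−0.044559) = 0.116599
Rounded to 4 decimal places: P(Fire suppression does not activate) ≈ 0.1166.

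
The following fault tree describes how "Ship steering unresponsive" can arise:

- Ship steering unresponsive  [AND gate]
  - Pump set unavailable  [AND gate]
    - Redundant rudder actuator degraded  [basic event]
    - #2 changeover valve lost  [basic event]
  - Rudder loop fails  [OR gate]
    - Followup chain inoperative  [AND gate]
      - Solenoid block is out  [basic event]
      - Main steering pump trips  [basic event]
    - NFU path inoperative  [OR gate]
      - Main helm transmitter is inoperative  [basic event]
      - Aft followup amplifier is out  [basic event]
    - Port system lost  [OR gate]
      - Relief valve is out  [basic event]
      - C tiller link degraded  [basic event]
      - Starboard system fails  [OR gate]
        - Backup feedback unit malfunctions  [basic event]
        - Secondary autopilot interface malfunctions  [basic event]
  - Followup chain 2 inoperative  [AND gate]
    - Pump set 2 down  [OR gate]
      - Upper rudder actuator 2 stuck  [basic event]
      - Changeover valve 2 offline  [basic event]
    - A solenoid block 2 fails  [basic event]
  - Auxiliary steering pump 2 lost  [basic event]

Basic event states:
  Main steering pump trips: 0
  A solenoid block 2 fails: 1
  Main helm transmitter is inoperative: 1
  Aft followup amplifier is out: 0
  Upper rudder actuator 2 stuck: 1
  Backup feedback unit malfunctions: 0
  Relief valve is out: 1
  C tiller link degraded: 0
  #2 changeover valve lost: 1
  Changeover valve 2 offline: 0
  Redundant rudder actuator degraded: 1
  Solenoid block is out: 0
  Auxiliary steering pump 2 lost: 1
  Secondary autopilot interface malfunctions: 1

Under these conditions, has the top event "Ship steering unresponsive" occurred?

Pump set unavailable [AND]: Redundant rudder actuator degraded=occurs, #2 changeover valve lost=occurs → all inputs occur → occurs.
Followup chain inoperative [AND]: Solenoid block is out=not, Main steering pump trips=not → not all inputs occur → does not occur.
NFU path inoperative [OR]: Main helm transmitter is inoperative=occurs, Aft followup amplifier is out=not → at least one input occurs → occurs.
Starboard system fails [OR]: Backup feedback unit malfunctions=not, Secondary autopilot interface malfunctions=occurs → at least one input occurs → occurs.
Port system lost [OR]: Relief valve is out=occurs, C tiller link degraded=not, Starboard system fails=occurs → at least one input occurs → occurs.
Rudder loop fails [OR]: Followup chain inoperative=not, NFU path inoperative=occurs, Port system lost=occurs → at least one input occurs → occurs.
Pump set 2 down [OR]: Upper rudder actuator 2 stuck=occurs, Changeover valve 2 offline=not → at least one input occurs → occurs.
Followup chain 2 inoperative [AND]: Pump set 2 down=occurs, A solenoid block 2 fails=occurs → all inputs occur → occurs.
Ship steering unresponsive [AND]: Pump set unavailable=occurs, Rudder loop fails=occurs, Followup chain 2 inoperative=occurs, Auxiliary steering pump 2 lost=occurs → all inputs occur → occurs.

Yes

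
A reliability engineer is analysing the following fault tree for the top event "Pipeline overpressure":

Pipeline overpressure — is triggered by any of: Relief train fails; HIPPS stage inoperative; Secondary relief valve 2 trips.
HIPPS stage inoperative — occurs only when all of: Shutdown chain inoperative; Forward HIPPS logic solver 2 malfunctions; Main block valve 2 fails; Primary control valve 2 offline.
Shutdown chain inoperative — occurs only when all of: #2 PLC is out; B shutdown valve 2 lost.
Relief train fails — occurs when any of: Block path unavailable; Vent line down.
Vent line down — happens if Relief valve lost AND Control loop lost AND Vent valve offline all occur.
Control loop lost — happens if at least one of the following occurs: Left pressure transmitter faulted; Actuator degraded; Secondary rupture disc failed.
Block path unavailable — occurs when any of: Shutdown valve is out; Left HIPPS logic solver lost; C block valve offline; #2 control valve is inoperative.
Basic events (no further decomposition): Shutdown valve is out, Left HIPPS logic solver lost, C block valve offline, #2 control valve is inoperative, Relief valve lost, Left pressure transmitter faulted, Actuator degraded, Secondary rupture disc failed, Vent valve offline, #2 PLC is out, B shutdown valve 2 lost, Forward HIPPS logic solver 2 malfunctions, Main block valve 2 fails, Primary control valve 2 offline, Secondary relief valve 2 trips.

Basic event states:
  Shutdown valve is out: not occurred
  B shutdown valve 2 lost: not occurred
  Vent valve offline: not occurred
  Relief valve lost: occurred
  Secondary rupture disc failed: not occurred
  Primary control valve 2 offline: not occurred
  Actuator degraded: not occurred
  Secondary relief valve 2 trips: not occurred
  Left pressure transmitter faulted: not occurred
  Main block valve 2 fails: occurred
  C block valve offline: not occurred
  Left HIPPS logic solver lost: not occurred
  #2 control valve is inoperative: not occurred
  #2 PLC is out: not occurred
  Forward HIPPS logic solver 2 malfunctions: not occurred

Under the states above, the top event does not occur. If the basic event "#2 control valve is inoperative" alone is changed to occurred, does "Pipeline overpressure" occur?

Yes

Counterfactual: set "#2 control valve is inoperative" to occurred.
Block path unavailable [OR]: Shutdown valve is out=not, Left HIPPS logic solver lost=not, C block valve offline=not, #2 control valve is inoperative=occurs → at least one input occurs → occurs.
Control loop lost [OR]: Left pressure transmitter faulted=not, Actuator degraded=not, Secondary rupture disc failed=not → no input occurs → does not occur.
Vent line down [AND]: Relief valve lost=occurs, Control loop lost=not, Vent valve offline=not → not all inputs occur → does not occur.
Relief train fails [OR]: Block path unavailable=occurs, Vent line down=not → at least one input occurs → occurs.
Shutdown chain inoperative [AND]: #2 PLC is out=not, B shutdown valve 2 lost=not → not all inputs occur → does not occur.
HIPPS stage inoperative [AND]: Shutdown chain inoperative=not, Forward HIPPS logic solver 2 malfunctions=not, Main block valve 2 fails=occurs, Primary control valve 2 offline=not → not all inputs occur → does not occur.
Pipeline overpressure [OR]: Relief train fails=occurs, HIPPS stage inoperative=not, Secondary relief valve 2 trips=not → at least one input occurs → occurs.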